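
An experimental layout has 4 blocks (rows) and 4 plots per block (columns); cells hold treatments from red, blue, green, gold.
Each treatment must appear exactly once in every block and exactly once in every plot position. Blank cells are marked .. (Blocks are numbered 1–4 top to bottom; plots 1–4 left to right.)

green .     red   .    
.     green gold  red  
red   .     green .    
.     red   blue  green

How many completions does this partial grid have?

2

Block 1, plot 2: eliminating its block and plot leaves {blue, gold}.
Block 1, plot 4: eliminating its block and plot leaves {blue, gold}.
Block 2, plot 1: eliminating its block and plot leaves {blue}.
Block 3, plot 2: eliminating its block and plot leaves {blue, gold}.
Block 3, plot 4: eliminating its block and plot leaves {blue, gold}.
Block 4, plot 1: eliminating its block and plot leaves {gold}.
Enumerating the assignments across these blanks that avoid any block or plot repeat gives 2 completions.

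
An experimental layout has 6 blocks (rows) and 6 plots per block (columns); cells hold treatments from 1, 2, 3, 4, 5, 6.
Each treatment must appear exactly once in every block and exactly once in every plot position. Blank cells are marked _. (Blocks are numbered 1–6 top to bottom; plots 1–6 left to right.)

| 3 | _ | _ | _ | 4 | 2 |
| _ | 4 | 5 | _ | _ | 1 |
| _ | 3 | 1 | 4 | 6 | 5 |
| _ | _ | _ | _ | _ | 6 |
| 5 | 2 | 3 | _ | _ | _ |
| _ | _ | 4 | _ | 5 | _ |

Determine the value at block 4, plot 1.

Block 1, plot 3: block 1 has {2, 3, 4} and plot 3 has {1, 3, 4, 5}, leaving only 6.
Block 3, plot 1: block 3 has {1, 3, 4, 5, 6} and plot 1 has {3, 5}, leaving only 2.
Block 2, plot 1: block 2 has {1, 4, 5} and plot 1 has {2, 3, 5}, leaving only 6.
Block 4, plot 3: block 4 has {6} and plot 3 has {1, 3, 4, 5, 6}, leaving only 2.
Block 5, plot 5: block 5 has {2, 3, 5} and plot 5 has {4, 5, 6}, leaving only 1.
Block 4, plot 5: block 4 has {2, 6} and plot 5 has {1, 4, 5, 6}, leaving only 3.
Block 2, plot 5: block 2 has {1, 4, 5, 6} and plot 5 has {1, 3, 4, 5, 6}, leaving only 2.
Block 2, plot 4: block 2 has {1, 2, 4, 5, 6} and plot 4 has {4}, leaving only 3.
Block 5, plot 4: block 5 has {1, 2, 3, 5} and plot 4 has {3, 4}, leaving only 6.
Block 5, plot 6: block 5 has {1, 2, 3, 5, 6} and plot 6 has {1, 2, 5, 6}, leaving only 4.
Block 6, plot 1: block 6 has {4, 5} and plot 1 has {2, 3, 5, 6}, leaving only 1.
Block 4 already has {2, 3, 6} and plot 1 already has {1, 2, 3, 5, 6}, so block 4, plot 1 must be 4.

4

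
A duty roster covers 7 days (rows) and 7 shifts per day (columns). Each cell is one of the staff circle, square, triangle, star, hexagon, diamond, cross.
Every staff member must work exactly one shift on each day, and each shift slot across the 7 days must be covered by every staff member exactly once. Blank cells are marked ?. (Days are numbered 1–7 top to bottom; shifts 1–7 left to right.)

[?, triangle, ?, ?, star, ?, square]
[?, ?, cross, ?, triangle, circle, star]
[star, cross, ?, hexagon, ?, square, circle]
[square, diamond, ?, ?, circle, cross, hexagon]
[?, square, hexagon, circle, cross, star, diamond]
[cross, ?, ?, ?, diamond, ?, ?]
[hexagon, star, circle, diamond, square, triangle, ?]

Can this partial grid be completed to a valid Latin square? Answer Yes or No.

Day 3, shift 5: day 3 together with shift 5 already contain {circle, square, triangle, star, hexagon, diamond, cross} — every symbol — so nothing can go there. The grid has no valid completion.

No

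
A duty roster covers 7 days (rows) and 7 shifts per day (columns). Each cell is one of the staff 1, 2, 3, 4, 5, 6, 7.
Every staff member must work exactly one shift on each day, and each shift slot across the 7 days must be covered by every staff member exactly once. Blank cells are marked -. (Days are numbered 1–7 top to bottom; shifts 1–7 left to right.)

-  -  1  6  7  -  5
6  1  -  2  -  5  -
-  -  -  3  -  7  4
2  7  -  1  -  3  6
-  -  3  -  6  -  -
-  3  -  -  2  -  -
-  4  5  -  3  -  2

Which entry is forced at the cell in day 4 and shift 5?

Day 1, shift 2: day 1 has {1, 5, 6, 7} and shift 2 has {1, 3, 4, 7}, leaving only 2.
Day 1, shift 6: day 1 has {1, 2, 5, 6, 7} and shift 6 has {3, 5, 7}, leaving only 4.
Day 1, shift 1: day 1 has {1, 2, 4, 5, 6, 7} and shift 1 has {2, 6}, leaving only 3.
Day 2, shift 5: day 2 has {1, 2, 5, 6} and shift 5 has {2, 3, 6, 7}, leaving only 4.
Day 4 already has {1, 2, 3, 6, 7} and shift 5 already has {2, 3, 4, 6, 7}, so day 4, shift 5 must be 5.

5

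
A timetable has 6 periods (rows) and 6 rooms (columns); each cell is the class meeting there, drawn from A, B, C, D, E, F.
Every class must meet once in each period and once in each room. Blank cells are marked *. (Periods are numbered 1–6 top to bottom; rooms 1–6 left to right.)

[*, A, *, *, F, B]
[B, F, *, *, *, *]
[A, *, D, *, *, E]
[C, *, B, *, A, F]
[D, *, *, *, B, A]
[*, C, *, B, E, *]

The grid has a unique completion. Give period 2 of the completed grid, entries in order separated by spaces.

B F E A D C

Period 1, room 1: period 1 has {A, B, F} and room 1 has {A, B, C, D}, leaving only E.
Period 1, room 3: period 1 has {A, B, E, F} and room 3 has {B, D}, leaving only C.
Period 1, room 4: period 1 has {A, B, C, E, F} and room 4 has {B}, leaving only D.
Period 3, room 2: period 3 has {A, D, E} and room 2 has {A, C, F}, leaving only B.
Period 3, room 5: period 3 has {A, B, D, E} and room 5 has {A, B, E, F}, leaving only C.
Period 2, room 5: period 2 has {B, F} and room 5 has {A, B, C, E, F}, leaving only D.
Period 2, room 6: period 2 has {B, D, F} and room 6 has {A, B, E, F}, leaving only C.
Period 3, room 4: period 3 has {A, B, C, D, E} and room 4 has {B, D}, leaving only F.
Period 4, room 4: period 4 has {A, B, C, F} and room 4 has {B, D, F}, leaving only E.
Period 2, room 4: period 2 has {B, C, D, F} and room 4 has {B, D, E, F}, leaving only A.
Period 2, room 3: period 2 has {A, B, C, D, F} and room 3 has {B, C, D}, leaving only E.
So period 2 reads: B F E A D C.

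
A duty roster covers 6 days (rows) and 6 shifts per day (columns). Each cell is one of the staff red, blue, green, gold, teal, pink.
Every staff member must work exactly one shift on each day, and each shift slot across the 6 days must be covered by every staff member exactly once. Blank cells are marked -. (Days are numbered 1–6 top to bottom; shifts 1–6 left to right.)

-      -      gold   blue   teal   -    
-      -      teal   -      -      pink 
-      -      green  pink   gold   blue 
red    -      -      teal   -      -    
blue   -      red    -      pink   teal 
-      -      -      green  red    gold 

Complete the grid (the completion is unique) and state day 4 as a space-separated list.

red gold pink teal blue green

Day 4, shift 6: day 4 has {red, teal} and shift 6 has {blue, gold, teal, pink}, leaving only green.
Day 4, shift 5: day 4 has {red, green, teal} and shift 5 has {red, gold, teal, pink}, leaving only blue.
Day 4, shift 3: day 4 has {red, blue, green, teal} and shift 3 has {red, green, gold, teal}, leaving only pink.
Day 4, shift 2: day 4 has {red, blue, green, teal, pink} and shift 2 has {}, leaving only gold.
So day 4 reads: red gold pink teal blue green.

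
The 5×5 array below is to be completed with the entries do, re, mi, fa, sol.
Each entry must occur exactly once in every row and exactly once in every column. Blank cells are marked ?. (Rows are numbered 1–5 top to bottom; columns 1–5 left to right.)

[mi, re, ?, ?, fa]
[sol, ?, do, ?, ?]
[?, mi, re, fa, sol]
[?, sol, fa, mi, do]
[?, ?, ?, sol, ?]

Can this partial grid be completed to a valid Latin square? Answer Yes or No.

No row or column among the givens repeats a symbol, and propagating forced cells runs into no contradiction.
One valid completion exists (for instance, mi re sol do fa / sol fa do re mi / do mi re fa sol / re sol fa mi do / fa do mi sol re).

Yes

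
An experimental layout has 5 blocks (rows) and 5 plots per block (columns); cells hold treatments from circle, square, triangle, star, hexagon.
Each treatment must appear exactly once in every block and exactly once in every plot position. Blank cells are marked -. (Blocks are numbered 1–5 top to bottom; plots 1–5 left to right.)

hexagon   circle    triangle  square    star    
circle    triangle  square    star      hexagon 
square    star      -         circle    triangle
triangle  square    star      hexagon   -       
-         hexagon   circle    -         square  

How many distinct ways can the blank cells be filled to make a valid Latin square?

Block 3, plot 3: eliminating its block and plot leaves {hexagon}.
Block 4, plot 5: eliminating its block and plot leaves {circle}.
Block 5, plot 1: eliminating its block and plot leaves {star}.
Block 5, plot 4: eliminating its block and plot leaves {triangle}.
Only one assignment across all blanks avoids any block or plot repeat, giving 1 completion.

1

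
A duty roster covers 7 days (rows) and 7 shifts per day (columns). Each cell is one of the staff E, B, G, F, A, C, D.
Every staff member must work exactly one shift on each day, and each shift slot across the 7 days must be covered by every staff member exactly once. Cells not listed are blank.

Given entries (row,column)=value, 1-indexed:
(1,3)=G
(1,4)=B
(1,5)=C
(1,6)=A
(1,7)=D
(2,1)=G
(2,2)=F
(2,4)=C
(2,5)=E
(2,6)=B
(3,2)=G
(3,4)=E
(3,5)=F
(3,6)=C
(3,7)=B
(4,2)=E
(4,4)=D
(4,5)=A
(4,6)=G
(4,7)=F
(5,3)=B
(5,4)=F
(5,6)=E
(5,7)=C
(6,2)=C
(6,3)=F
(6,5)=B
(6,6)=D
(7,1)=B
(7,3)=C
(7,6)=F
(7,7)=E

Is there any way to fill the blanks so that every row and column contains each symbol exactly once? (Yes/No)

Day 1, shift 2: day 1 together with shift 2 already contain {E, B, G, F, A, C, D} — every symbol — so nothing can go there. The grid has no valid completion.

No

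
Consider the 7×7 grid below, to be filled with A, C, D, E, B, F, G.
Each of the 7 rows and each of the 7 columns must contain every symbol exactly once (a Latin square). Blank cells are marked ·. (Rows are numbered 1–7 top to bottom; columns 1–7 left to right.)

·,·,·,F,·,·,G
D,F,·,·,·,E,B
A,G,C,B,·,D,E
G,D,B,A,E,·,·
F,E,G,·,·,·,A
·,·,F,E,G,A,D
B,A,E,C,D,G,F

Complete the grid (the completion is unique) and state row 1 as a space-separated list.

E C D F A B G

Row 2, column 3: row 2 has {D, E, B, F} and column 3 has {C, E, B, F, G}, leaving only A.
Row 1, column 3: row 1 has {F, G} and column 3 has {A, C, E, B, F, G}, leaving only D.
Row 2, column 4: row 2 has {A, D, E, B, F} and column 4 has {A, C, E, B, F}, leaving only G.
Row 2, column 5: row 2 has {A, D, E, B, F, G} and column 5 has {D, E, G}, leaving only C.
Row 3, column 5: row 3 has {A, C, D, E, B, G} and column 5 has {C, D, E, G}, leaving only F.
Row 4, column 7: row 4 has {A, D, E, B, G} and column 7 has {A, D, E, B, F, G}, leaving only C.
Row 4, column 6: row 4 has {A, C, D, E, B, G} and column 6 has {A, D, E, G}, leaving only F.
Row 5, column 4: row 5 has {A, E, F, G} and column 4 has {A, C, E, B, F, G}, leaving only D.
Row 5, column 5: row 5 has {A, D, E, F, G} and column 5 has {C, D, E, F, G}, leaving only B.
Row 1, column 5: row 1 has {D, F, G} and column 5 has {C, D, E, B, F, G}, leaving only A.
Row 5, column 6: row 5 has {A, D, E, B, F, G} and column 6 has {A, D, E, F, G}, leaving only C.
Row 1, column 6: row 1 has {A, D, F, G} and column 6 has {A, C, D, E, F, G}, leaving only B.
Row 1, column 2: row 1 has {A, D, B, F, G} and column 2 has {A, D, E, F, G}, leaving only C.
Row 1, column 1: row 1 has {A, C, D, B, F, G} and column 1 has {A, D, B, F, G}, leaving only E.
So row 1 reads: E C D F A B G.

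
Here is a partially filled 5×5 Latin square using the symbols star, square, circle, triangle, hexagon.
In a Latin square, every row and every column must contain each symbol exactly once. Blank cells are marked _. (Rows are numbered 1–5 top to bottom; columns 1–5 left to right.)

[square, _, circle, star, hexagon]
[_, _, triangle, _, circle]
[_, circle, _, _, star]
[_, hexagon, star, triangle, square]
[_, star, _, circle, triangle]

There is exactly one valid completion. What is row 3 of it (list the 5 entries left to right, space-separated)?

Row 1, column 2: row 1 has {star, square, circle, hexagon} and column 2 has {star, circle, hexagon}, leaving only triangle.
Row 2, column 2: row 2 has {circle, triangle} and column 2 has {star, circle, triangle, hexagon}, leaving only square.
Row 2, column 4: row 2 has {square, circle, triangle} and column 4 has {star, circle, triangle}, leaving only hexagon.
Row 3, column 4: row 3 has {star, circle} and column 4 has {star, circle, triangle, hexagon}, leaving only square.
Row 3, column 3: row 3 has {star, square, circle} and column 3 has {star, circle, triangle}, leaving only hexagon.
Row 3, column 1: row 3 has {star, square, circle, hexagon} and column 1 has {square}, leaving only triangle.
So row 3 reads: triangle circle hexagon square star.

triangle circle hexagon square star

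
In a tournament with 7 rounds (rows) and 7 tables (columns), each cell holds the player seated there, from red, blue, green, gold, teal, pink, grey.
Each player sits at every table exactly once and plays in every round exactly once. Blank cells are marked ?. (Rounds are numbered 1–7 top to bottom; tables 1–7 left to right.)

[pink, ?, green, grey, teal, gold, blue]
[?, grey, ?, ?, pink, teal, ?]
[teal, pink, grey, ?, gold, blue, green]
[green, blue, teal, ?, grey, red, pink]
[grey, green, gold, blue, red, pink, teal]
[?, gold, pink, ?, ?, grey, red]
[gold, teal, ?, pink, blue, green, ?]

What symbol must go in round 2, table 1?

red

Round 1, table 2: round 1 has {blue, green, gold, teal, pink, grey} and table 2 has {blue, green, gold, teal, pink, grey}, leaving only red.
Round 2, table 7: round 2 has {teal, pink, grey} and table 7 has {red, blue, green, teal, pink}, leaving only gold.
Round 3, table 4: round 3 has {blue, green, gold, teal, pink, grey} and table 4 has {blue, pink, grey}, leaving only red.
Round 2, table 4: round 2 has {gold, teal, pink, grey} and table 4 has {red, blue, pink, grey}, leaving only green.
Round 4, table 4: round 4 has {red, blue, green, teal, pink, grey} and table 4 has {red, blue, green, pink, grey}, leaving only gold.
Round 6, table 1: round 6 has {red, gold, pink, grey} and table 1 has {green, gold, teal, pink, grey}, leaving only blue.
Round 2 already has {green, gold, teal, pink, grey} and table 1 already has {blue, green, gold, teal, pink, grey}, so round 2, table 1 must be red.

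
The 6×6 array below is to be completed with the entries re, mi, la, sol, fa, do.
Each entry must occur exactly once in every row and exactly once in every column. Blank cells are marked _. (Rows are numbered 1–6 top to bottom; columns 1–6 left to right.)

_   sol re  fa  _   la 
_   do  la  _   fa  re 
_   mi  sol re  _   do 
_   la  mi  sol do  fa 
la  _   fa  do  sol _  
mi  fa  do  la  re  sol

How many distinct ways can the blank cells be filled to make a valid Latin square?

1

Row 1, column 1: eliminating its row and column leaves {do}.
Row 1, column 5: eliminating its row and column leaves {mi}.
Row 2, column 1: eliminating its row and column leaves {sol}.
Row 2, column 4: eliminating its row and column leaves {mi}.
Row 3, column 1: eliminating its row and column leaves {fa}.
Row 3, column 5: eliminating its row and column leaves {la}.
Row 4, column 1: eliminating its row and column leaves {re}.
Row 5, column 2: eliminating its row and column leaves {re}.
Row 5, column 6: eliminating its row and column leaves {mi}.
Only one assignment across all blanks avoids any row or column repeat, giving 1 completion.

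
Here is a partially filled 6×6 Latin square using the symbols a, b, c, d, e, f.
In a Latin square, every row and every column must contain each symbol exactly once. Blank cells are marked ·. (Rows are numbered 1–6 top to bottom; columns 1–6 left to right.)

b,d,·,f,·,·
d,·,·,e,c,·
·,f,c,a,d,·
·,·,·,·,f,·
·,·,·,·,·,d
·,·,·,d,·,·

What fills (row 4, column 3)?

d

Row 3, column 1: row 3 has {a, c, d, f} and column 1 has {b, d}, leaving only e.
Row 3, column 6: row 3 has {a, c, d, e, f} and column 6 has {d}, leaving only b.
Row 4, column 3 is narrowed to {a, b, d, e}.
If it were a, then row 4, column 6 would be left with no valid symbol.
If it were b, then row 4, column 6 would be left with no valid symbol.
If it were e, then row 4, column 4 would be left with no valid symbol.
So row 4, column 3 must be d.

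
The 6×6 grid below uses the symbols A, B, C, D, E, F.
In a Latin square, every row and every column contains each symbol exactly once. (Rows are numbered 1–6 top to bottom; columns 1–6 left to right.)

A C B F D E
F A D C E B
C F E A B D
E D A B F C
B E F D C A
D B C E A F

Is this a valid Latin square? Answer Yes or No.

Yes

Each row is a permutation of the 6 symbols, and so is each column.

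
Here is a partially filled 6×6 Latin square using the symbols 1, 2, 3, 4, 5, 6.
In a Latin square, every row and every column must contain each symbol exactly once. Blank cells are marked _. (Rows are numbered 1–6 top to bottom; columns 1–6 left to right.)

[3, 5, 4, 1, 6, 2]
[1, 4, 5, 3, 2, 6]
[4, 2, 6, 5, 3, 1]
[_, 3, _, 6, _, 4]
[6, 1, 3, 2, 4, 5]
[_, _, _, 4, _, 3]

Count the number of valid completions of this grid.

2

Row 4, column 1: eliminating its row and column leaves {2, 5}.
Row 4, column 3: eliminating its row and column leaves {1, 2}.
Row 4, column 5: eliminating its row and column leaves {1, 5}.
Row 6, column 1: eliminating its row and column leaves {2, 5}.
Row 6, column 2: eliminating its row and column leaves {6}.
Row 6, column 3: eliminating its row and column leaves {1, 2}.
Row 6, column 5: eliminating its row and column leaves {1, 5}.
Enumerating the assignments across these blanks that avoid any row or column repeat gives 2 completions.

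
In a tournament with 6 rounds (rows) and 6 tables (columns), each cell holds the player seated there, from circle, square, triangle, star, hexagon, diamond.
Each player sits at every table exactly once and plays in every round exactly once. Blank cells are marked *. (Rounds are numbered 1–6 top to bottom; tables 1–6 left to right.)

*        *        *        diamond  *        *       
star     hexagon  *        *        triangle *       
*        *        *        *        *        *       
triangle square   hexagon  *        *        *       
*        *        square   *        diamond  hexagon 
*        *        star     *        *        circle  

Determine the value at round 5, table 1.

circle

Round 5 already has {square, hexagon, diamond} and table 1 already has {triangle, star}, so round 5, table 1 must be circle.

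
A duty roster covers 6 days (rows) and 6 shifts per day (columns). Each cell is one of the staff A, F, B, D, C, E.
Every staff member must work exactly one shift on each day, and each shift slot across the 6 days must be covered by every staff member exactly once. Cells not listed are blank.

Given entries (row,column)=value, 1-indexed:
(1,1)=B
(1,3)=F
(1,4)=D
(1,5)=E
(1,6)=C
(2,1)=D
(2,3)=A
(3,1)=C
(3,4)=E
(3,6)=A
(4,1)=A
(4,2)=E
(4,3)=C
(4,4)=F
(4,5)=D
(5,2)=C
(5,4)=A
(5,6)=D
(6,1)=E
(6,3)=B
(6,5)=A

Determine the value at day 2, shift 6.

Day 1, shift 2: day 1 has {F, B, D, C, E} and shift 2 has {C, E}, leaving only A.
Day 3, shift 3: day 3 has {A, C, E} and shift 3 has {A, F, B, C}, leaving only D.
Day 4, shift 6: day 4 has {A, F, D, C, E} and shift 6 has {A, D, C}, leaving only B.
Day 5, shift 1: day 5 has {A, D, C} and shift 1 has {A, B, D, C, E}, leaving only F.
Day 5, shift 3: day 5 has {A, F, D, C} and shift 3 has {A, F, B, D, C}, leaving only E.
Day 5, shift 5: day 5 has {A, F, D, C, E} and shift 5 has {A, D, E}, leaving only B.
Day 3, shift 5: day 3 has {A, D, C, E} and shift 5 has {A, B, D, E}, leaving only F.
Day 2, shift 5: day 2 has {A, D} and shift 5 has {A, F, B, D, E}, leaving only C.
Day 2, shift 4: day 2 has {A, D, C} and shift 4 has {A, F, D, E}, leaving only B.
Day 2, shift 2: day 2 has {A, B, D, C} and shift 2 has {A, C, E}, leaving only F.
Day 2 already has {A, F, B, D, C} and shift 6 already has {A, B, D, C}, so day 2, shift 6 must be E.

E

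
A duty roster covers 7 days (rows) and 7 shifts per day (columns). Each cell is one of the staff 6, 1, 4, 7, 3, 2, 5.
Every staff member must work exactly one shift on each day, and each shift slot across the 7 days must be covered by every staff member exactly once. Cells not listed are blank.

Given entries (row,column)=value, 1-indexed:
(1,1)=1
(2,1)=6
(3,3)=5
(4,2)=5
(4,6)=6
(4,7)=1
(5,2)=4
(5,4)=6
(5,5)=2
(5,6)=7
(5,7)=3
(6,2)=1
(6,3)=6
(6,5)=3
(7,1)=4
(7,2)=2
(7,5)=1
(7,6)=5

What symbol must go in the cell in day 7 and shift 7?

Day 5, shift 1: day 5 has {6, 4, 7, 3, 2} and shift 1 has {6, 1, 4}, leaving only 5.
Day 5, shift 3: day 5 has {6, 4, 7, 3, 2, 5} and shift 3 has {6, 5}, leaving only 1.
Day 7, shift 7 is narrowed to {6, 7}.
If it were 7, then day 7, shift 4 would be left with no valid symbol.
So day 7, shift 7 must be 6.

6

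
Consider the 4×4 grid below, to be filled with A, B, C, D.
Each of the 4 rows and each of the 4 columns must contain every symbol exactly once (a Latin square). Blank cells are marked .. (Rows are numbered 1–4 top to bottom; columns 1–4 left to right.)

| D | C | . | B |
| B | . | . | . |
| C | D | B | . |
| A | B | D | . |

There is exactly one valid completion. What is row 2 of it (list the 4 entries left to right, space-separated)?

Row 2, column 2: row 2 has {B} and column 2 has {B, C, D}, leaving only A.
Row 2, column 3: row 2 has {A, B} and column 3 has {B, D}, leaving only C.
Row 2, column 4: row 2 has {A, B, C} and column 4 has {B}, leaving only D.
So row 2 reads: B A C D.

B A C D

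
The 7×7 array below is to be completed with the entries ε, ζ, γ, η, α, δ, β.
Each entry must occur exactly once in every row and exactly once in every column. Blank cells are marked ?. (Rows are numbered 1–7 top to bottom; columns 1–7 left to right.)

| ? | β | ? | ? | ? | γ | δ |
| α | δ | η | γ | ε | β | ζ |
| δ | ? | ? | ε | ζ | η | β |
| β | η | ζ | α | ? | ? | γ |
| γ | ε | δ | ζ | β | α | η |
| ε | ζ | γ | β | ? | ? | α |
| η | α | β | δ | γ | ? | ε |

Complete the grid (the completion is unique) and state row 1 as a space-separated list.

Row 1, column 1: row 1 has {γ, δ, β} and column 1 has {ε, γ, η, α, δ, β}, leaving only ζ.
Row 1, column 4: row 1 has {ζ, γ, δ, β} and column 4 has {ε, ζ, γ, α, δ, β}, leaving only η.
Row 1, column 5: row 1 has {ζ, γ, η, δ, β} and column 5 has {ε, ζ, γ, β}, leaving only α.
Row 1, column 3: row 1 has {ζ, γ, η, α, δ, β} and column 3 has {ζ, γ, η, δ, β}, leaving only ε.
So row 1 reads: ζ β ε η α γ δ.

ζ β ε η α γ δ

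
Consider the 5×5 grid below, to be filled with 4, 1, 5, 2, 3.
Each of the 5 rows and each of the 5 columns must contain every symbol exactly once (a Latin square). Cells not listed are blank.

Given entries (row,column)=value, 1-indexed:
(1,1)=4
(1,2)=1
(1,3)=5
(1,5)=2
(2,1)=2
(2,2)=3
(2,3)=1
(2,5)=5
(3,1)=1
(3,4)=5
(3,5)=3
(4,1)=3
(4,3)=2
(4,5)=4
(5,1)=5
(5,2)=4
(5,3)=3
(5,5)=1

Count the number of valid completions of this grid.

Row 1, column 4: eliminating its row and column leaves {3}.
Row 2, column 4: eliminating its row and column leaves {4}.
Row 3, column 2: eliminating its row and column leaves {2}.
Row 3, column 3: eliminating its row and column leaves {4}.
Row 4, column 2: eliminating its row and column leaves {5}.
Row 4, column 4: eliminating its row and column leaves {1}.
Row 5, column 4: eliminating its row and column leaves {2}.
Only one assignment across all blanks avoids any row or column repeat, giving 1 completion.

1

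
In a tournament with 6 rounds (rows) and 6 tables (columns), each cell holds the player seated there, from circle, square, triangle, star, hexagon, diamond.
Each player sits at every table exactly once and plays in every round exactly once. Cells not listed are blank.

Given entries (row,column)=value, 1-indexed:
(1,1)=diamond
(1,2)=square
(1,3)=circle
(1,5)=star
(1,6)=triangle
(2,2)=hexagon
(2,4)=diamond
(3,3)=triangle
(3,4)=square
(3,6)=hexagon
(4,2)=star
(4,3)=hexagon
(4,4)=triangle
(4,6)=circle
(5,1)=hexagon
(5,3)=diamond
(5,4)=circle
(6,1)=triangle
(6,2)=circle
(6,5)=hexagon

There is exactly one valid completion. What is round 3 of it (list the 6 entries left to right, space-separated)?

Round 3, table 2: round 3 has {square, triangle, hexagon} and table 2 has {circle, square, star, hexagon}, leaving only diamond.
Round 3, table 5: round 3 has {square, triangle, hexagon, diamond} and table 5 has {star, hexagon}, leaving only circle.
Round 3, table 1: round 3 has {circle, square, triangle, hexagon, diamond} and table 1 has {triangle, hexagon, diamond}, leaving only star.
So round 3 reads: star diamond triangle square circle hexagon.

star diamond triangle square circle hexagon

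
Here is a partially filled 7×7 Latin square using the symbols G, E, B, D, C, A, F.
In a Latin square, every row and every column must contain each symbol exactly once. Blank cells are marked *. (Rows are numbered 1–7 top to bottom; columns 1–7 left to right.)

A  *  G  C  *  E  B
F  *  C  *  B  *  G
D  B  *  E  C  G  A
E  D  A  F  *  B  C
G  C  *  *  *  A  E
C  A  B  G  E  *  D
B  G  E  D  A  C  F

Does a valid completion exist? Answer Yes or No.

No row or column among the givens repeats a symbol, and propagating forced cells runs into no contradiction.
One valid completion exists (for instance, A F G C D E B / F E C A B D G / D B F E C G A / E D A F G B C / G C D B F A E / C A B G E F D / B G E D A C F).

Yes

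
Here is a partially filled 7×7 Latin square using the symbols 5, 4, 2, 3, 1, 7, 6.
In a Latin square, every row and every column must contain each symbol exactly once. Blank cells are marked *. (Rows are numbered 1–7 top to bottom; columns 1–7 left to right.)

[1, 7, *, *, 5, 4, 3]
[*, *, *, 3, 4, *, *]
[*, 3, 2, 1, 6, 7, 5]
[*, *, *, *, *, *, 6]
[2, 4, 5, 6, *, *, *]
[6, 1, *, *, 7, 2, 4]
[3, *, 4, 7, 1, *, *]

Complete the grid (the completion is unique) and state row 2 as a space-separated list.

5 2 7 3 4 6 1

Row 1, column 3: row 1 has {5, 4, 3, 1, 7} and column 3 has {5, 4, 2}, leaving only 6.
Row 1, column 4: row 1 has {5, 4, 3, 1, 7, 6} and column 4 has {3, 1, 7, 6}, leaving only 2.
Row 3, column 1: row 3 has {5, 2, 3, 1, 7, 6} and column 1 has {2, 3, 1, 6}, leaving only 4.
Row 5, column 5: row 5 has {5, 4, 2, 6} and column 5 has {5, 4, 1, 7, 6}, leaving only 3.
Row 4, column 5: row 4 has {6} and column 5 has {5, 4, 3, 1, 7, 6}, leaving only 2.
Row 4, column 2: row 4 has {2, 6} and column 2 has {4, 3, 1, 7}, leaving only 5.
Row 4, column 1: row 4 has {5, 2, 6} and column 1 has {4, 2, 3, 1, 6}, leaving only 7.
Row 2, column 1: row 2 has {4, 3} and column 1 has {4, 2, 3, 1, 7, 6}, leaving only 5.
Row 4, column 4: row 4 has {5, 2, 7, 6} and column 4 has {2, 3, 1, 7, 6}, leaving only 4.
Row 5, column 6: row 5 has {5, 4, 2, 3, 6} and column 6 has {4, 2, 7}, leaving only 1.
Row 2, column 6: row 2 has {5, 4, 3} and column 6 has {4, 2, 1, 7}, leaving only 6.
Row 2, column 2: row 2 has {5, 4, 3, 6} and column 2 has {5, 4, 3, 1, 7}, leaving only 2.
Row 4, column 6: row 4 has {5, 4, 2, 7, 6} and column 6 has {4, 2, 1, 7, 6}, leaving only 3.
Row 4, column 3: row 4 has {5, 4, 2, 3, 7, 6} and column 3 has {5, 4, 2, 6}, leaving only 1.
Row 2, column 3: row 2 has {5, 4, 2, 3, 6} and column 3 has {5, 4, 2, 1, 6}, leaving only 7.
Row 2, column 7: row 2 has {5, 4, 2, 3, 7, 6} and column 7 has {5, 4, 3, 6}, leaving only 1.
So row 2 reads: 5 2 7 3 4 6 1.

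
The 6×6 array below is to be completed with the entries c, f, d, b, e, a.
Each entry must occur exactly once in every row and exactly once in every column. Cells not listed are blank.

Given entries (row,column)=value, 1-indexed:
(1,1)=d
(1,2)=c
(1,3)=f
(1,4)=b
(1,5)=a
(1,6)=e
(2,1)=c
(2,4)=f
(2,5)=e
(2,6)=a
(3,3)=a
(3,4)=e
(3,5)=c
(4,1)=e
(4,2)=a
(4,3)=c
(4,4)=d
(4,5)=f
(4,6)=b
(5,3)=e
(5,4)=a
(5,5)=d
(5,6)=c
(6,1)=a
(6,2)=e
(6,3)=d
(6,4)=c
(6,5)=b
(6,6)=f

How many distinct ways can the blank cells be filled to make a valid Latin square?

2

Row 2, column 2: eliminating its row and column leaves {d, b}.
Row 2, column 3: eliminating its row and column leaves {b}.
Row 3, column 1: eliminating its row and column leaves {f, b}.
Row 3, column 2: eliminating its row and column leaves {f, d, b}.
Row 3, column 6: eliminating its row and column leaves {d}.
Row 5, column 1: eliminating its row and column leaves {f, b}.
Row 5, column 2: eliminating its row and column leaves {f, b}.
Enumerating the assignments across these blanks that avoid any row or column repeat gives 2 completions.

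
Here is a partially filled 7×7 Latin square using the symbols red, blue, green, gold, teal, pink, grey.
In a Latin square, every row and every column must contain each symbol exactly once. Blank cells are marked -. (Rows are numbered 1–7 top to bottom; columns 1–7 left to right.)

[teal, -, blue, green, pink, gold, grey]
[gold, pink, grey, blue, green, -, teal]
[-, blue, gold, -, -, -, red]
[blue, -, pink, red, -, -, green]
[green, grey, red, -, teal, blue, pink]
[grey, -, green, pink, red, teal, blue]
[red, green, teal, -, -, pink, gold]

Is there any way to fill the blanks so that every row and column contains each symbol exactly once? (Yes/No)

No row or column among the givens repeats a symbol, and propagating forced cells runs into no contradiction.
One valid completion exists (for instance, teal red blue green pink gold grey / gold pink grey blue green red teal / pink blue gold teal grey green red / blue teal pink red gold grey green / green grey red gold teal blue pink / grey gold green pink red teal blue / red green teal grey blue pink gold).

Yes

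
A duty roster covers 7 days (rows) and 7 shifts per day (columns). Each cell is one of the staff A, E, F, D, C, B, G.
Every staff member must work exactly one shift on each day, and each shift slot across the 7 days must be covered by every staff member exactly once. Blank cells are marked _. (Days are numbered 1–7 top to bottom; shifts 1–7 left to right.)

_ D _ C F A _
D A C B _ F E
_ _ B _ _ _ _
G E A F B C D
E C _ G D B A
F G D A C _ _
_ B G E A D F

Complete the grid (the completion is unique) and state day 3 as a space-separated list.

A F B D E G C

Day 3, shift 2: day 3 has {B} and shift 2 has {A, E, D, C, B, G}, leaving only F.
Day 3, shift 4: day 3 has {F, B} and shift 4 has {A, E, F, C, B, G}, leaving only D.
Day 1, shift 1: day 1 has {A, F, D, C} and shift 1 has {E, F, D, G}, leaving only B.
Day 1, shift 3: day 1 has {A, F, D, C, B} and shift 3 has {A, D, C, B, G}, leaving only E.
Day 1, shift 7: day 1 has {A, E, F, D, C, B} and shift 7 has {A, E, F, D}, leaving only G.
Day 3, shift 7: day 3 has {F, D, B} and shift 7 has {A, E, F, D, G}, leaving only C.
Day 3, shift 1: day 3 has {F, D, C, B} and shift 1 has {E, F, D, B, G}, leaving only A.
Day 2, shift 5: day 2 has {A, E, F, D, C, B} and shift 5 has {A, F, D, C, B}, leaving only G.
Day 3, shift 5: day 3 has {A, F, D, C, B} and shift 5 has {A, F, D, C, B, G}, leaving only E.
Day 3, shift 6: day 3 has {A, E, F, D, C, B} and shift 6 has {A, F, D, C, B}, leaving only G.
So day 3 reads: A F B D E G C.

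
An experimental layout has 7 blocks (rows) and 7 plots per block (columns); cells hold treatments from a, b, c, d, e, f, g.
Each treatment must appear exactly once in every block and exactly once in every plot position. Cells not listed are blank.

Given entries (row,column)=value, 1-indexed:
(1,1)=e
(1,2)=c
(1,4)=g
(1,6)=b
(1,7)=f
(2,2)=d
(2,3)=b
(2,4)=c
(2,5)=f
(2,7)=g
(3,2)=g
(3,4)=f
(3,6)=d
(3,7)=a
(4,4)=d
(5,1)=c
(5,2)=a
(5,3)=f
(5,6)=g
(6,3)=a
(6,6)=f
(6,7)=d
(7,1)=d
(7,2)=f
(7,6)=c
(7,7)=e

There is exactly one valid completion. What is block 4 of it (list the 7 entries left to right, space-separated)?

Block 1, plot 3: block 1 has {b, c, e, f, g} and plot 3 has {a, b, f}, leaving only d.
Block 1, plot 5: block 1 has {b, c, d, e, f, g} and plot 5 has {f}, leaving only a.
Block 2, plot 1: block 2 has {b, c, d, f, g} and plot 1 has {c, d, e}, leaving only a.
Block 2, plot 6: block 2 has {a, b, c, d, f, g} and plot 6 has {b, c, d, f, g}, leaving only e.
Block 4, plot 6: block 4 has {d} and plot 6 has {b, c, d, e, f, g}, leaving only a.
Block 3, plot 1: block 3 has {a, d, f, g} and plot 1 has {a, c, d, e}, leaving only b.
Block 5, plot 7: block 5 has {a, c, f, g} and plot 7 has {a, d, e, f, g}, leaving only b.
Block 4, plot 7: block 4 has {a, d} and plot 7 has {a, b, d, e, f, g}, leaving only c.
Block 5, plot 4: block 5 has {a, b, c, f, g} and plot 4 has {c, d, f, g}, leaving only e.
Block 5, plot 5: block 5 has {a, b, c, e, f, g} and plot 5 has {a, f}, leaving only d.
Block 6, plot 1: block 6 has {a, d, f} and plot 1 has {a, b, c, d, e}, leaving only g.
Block 4, plot 1: block 4 has {a, c, d} and plot 1 has {a, b, c, d, e, g}, leaving only f.
Block 6, plot 4: block 6 has {a, d, f, g} and plot 4 has {c, d, e, f, g}, leaving only b.
Block 6, plot 2: block 6 has {a, b, d, f, g} and plot 2 has {a, c, d, f, g}, leaving only e.
Block 4, plot 2: block 4 has {a, c, d, f} and plot 2 has {a, c, d, e, f, g}, leaving only b.
Block 6, plot 5: block 6 has {a, b, d, e, f, g} and plot 5 has {a, d, f}, leaving only c.
Block 3, plot 5: block 3 has {a, b, d, f, g} and plot 5 has {a, c, d, f}, leaving only e.
Block 4, plot 5: block 4 has {a, b, c, d, f} and plot 5 has {a, c, d, e, f}, leaving only g.
Block 4, plot 3: block 4 has {a, b, c, d, f, g} and plot 3 has {a, b, d, f}, leaving only e.
So block 4 reads: f b e d g a c.

f b e d g a c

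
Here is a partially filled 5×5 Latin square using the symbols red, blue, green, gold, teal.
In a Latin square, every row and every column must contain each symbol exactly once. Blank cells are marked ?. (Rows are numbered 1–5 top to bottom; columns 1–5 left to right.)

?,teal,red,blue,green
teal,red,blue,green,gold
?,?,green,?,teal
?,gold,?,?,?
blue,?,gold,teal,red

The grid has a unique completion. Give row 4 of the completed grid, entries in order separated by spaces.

Row 4, column 3: row 4 has {gold} and column 3 has {red, blue, green, gold}, leaving only teal.
Row 4, column 4: row 4 has {gold, teal} and column 4 has {blue, green, teal}, leaving only red.
Row 4, column 1: row 4 has {red, gold, teal} and column 1 has {blue, teal}, leaving only green.
Row 4, column 5: row 4 has {red, green, gold, teal} and column 5 has {red, green, gold, teal}, leaving only blue.
So row 4 reads: green gold teal red blue.

green gold teal red blue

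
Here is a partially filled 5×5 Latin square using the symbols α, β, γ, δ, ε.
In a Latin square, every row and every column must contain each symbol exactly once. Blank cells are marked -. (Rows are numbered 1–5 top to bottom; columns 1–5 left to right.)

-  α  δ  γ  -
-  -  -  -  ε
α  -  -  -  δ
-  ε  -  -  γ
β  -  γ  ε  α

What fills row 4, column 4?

Row 1, column 1: row 1 has {α, γ, δ} and column 1 has {α, β}, leaving only ε.
Row 1, column 5: row 1 has {α, γ, δ, ε} and column 5 has {α, γ, δ, ε}, leaving only β.
Row 3, column 4: row 3 has {α, δ} and column 4 has {γ, ε}, leaving only β.
Row 3, column 2: row 3 has {α, β, δ} and column 2 has {α, ε}, leaving only γ.
Row 3, column 3: row 3 has {α, β, γ, δ} and column 3 has {γ, δ}, leaving only ε.
Row 4, column 1: row 4 has {γ, ε} and column 1 has {α, β, ε}, leaving only δ.
Row 4 already has {γ, δ, ε} and column 4 already has {β, γ, ε}, so row 4, column 4 must be α.

α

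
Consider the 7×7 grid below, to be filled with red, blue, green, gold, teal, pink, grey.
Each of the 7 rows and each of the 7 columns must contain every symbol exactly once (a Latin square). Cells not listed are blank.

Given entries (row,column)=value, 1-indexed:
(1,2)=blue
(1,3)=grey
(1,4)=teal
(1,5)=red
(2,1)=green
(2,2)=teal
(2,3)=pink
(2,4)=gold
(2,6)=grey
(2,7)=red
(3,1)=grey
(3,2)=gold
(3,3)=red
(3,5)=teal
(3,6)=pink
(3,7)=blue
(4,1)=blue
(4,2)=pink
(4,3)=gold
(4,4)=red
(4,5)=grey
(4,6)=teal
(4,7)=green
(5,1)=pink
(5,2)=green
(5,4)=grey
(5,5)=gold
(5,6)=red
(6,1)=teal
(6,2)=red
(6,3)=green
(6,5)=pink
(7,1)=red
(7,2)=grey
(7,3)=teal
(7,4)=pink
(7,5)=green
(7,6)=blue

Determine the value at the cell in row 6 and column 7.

grey

Row 1, column 1: row 1 has {red, blue, teal, grey} and column 1 has {red, blue, green, teal, pink, grey}, leaving only gold.
Row 1, column 6: row 1 has {red, blue, gold, teal, grey} and column 6 has {red, blue, teal, pink, grey}, leaving only green.
Row 1, column 7: row 1 has {red, blue, green, gold, teal, grey} and column 7 has {red, blue, green}, leaving only pink.
Row 2, column 5: row 2 has {red, green, gold, teal, pink, grey} and column 5 has {red, green, gold, teal, pink, grey}, leaving only blue.
Row 3, column 4: row 3 has {red, blue, gold, teal, pink, grey} and column 4 has {red, gold, teal, pink, grey}, leaving only green.
Row 5, column 3: row 5 has {red, green, gold, pink, grey} and column 3 has {red, green, gold, teal, pink, grey}, leaving only blue.
Row 5, column 7: row 5 has {red, blue, green, gold, pink, grey} and column 7 has {red, blue, green, pink}, leaving only teal.
Row 6, column 4: row 6 has {red, green, teal, pink} and column 4 has {red, green, gold, teal, pink, grey}, leaving only blue.
Row 6, column 6: row 6 has {red, blue, green, teal, pink} and column 6 has {red, blue, green, teal, pink, grey}, leaving only gold.
Row 6 already has {red, blue, green, gold, teal, pink} and column 7 already has {red, blue, green, teal, pink}, so row 6, column 7 must be grey.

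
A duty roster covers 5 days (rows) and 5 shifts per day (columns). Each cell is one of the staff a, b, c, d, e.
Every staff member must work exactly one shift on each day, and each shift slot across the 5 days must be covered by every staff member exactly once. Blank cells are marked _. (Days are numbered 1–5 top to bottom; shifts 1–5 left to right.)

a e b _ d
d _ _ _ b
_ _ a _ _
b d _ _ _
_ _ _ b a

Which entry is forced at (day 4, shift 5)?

Day 1, shift 4: day 1 has {a, b, d, e} and shift 4 has {b}, leaving only c.
Day 5, shift 2: day 5 has {a, b} and shift 2 has {d, e}, leaving only c.
Day 2, shift 2: day 2 has {b, d} and shift 2 has {c, d, e}, leaving only a.
Day 2, shift 4: day 2 has {a, b, d} and shift 4 has {b, c}, leaving only e.
Day 2, shift 3: day 2 has {a, b, d, e} and shift 3 has {a, b}, leaving only c.
Day 3, shift 2: day 3 has {a} and shift 2 has {a, c, d, e}, leaving only b.
Day 3, shift 4: day 3 has {a, b} and shift 4 has {b, c, e}, leaving only d.
Day 4, shift 3: day 4 has {b, d} and shift 3 has {a, b, c}, leaving only e.
Day 4 already has {b, d, e} and shift 5 already has {a, b, d}, so day 4, shift 5 must be c.

c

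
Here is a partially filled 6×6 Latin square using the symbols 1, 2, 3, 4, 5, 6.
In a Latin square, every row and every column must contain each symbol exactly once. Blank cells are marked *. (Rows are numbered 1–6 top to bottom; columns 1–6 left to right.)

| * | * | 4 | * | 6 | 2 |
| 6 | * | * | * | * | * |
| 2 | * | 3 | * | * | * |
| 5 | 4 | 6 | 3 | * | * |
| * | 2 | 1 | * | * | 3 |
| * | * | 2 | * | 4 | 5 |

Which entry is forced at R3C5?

Row 2, column 3: row 2 has {6} and column 3 has {1, 2, 3, 4, 6}, leaving only 5.
Row 4, column 6: row 4 has {3, 4, 5, 6} and column 6 has {2, 3, 5}, leaving only 1.
Row 2, column 6: row 2 has {5, 6} and column 6 has {1, 2, 3, 5}, leaving only 4.
Row 3, column 6: row 3 has {2, 3} and column 6 has {1, 2, 3, 4, 5}, leaving only 6.
Row 4, column 5: row 4 has {1, 3, 4, 5, 6} and column 5 has {4, 6}, leaving only 2.
Row 5, column 1: row 5 has {1, 2, 3} and column 1 has {2, 5, 6}, leaving only 4.
Row 5, column 5: row 5 has {1, 2, 3, 4} and column 5 has {2, 4, 6}, leaving only 5.
Row 3 already has {2, 3, 6} and column 5 already has {2, 4, 5, 6}, so row 3, column 5 must be 1.

1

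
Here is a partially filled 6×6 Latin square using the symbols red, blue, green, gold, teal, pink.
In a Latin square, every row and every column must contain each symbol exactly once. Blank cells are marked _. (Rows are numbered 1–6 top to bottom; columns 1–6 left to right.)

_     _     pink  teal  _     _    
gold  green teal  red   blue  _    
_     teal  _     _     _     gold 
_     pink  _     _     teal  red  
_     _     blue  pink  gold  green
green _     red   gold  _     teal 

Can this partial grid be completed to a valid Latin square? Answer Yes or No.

No row or column among the givens repeats a symbol, and propagating forced cells runs into no contradiction.
One valid completion exists (for instance, red gold pink teal green blue / gold green teal red blue pink / pink teal green blue red gold / blue pink gold green teal red / teal red blue pink gold green / green blue red gold pink teal).

Yes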